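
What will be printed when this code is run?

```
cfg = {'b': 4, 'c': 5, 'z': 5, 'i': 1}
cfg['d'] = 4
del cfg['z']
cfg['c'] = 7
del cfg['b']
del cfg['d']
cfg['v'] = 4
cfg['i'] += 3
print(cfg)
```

cfg['d'] = 4 → {'b': 4, 'c': 5, 'z': 5, 'i': 1, 'd': 4}
del 'z' → {'b': 4, 'c': 5, 'i': 1, 'd': 4}
cfg['c'] = 7 → {'b': 4, 'c': 7, 'i': 1, 'd': 4}
del 'b' → {'c': 7, 'i': 1, 'd': 4}
del 'd' → {'c': 7, 'i': 1}
cfg['v'] = 4 → {'c': 7, 'i': 1, 'v': 4}
cfg['i'] = 1+3 = 4 → {'c': 7, 'i': 4, 'v': 4}

{'c': 7, 'i': 4, 'v': 4}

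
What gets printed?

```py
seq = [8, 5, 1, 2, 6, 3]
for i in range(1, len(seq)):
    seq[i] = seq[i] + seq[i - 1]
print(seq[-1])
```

25

i=1: seq[1] = 5+8 = 13 → [8, 13, 1, 2, 6, 3]
i=2: seq[2] = 1+13 = 14 → [8, 13, 14, 2, 6, 3]
i=3: seq[3] = 2+14 = 16 → [8, 13, 14, 16, 6, 3]
i=4: seq[4] = 6+16 = 22 → [8, 13, 14, 16, 22, 3]
i=5: seq[5] = 3+22 = 25 → [8, 13, 14, 16, 22, 25]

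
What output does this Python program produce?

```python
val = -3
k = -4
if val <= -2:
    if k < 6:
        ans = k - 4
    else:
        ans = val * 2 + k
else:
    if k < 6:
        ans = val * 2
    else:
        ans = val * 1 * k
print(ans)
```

-8

val=-3, k=-4
val <= -2 is True; k < 6 is True
→ ans = k - 4 = -8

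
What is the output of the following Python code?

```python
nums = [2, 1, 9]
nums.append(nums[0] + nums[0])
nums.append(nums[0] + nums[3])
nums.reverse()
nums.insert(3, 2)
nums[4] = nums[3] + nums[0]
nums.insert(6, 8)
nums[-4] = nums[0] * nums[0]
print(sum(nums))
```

append nums[0]+nums[0] = 2+2 = 4 → [2, 1, 9, 4]
append nums[0]+nums[3] = 2+4 = 6 → [2, 1, 9, 4, 6]
reverse → [6, 4, 9, 1, 2]
insert 2 at 3 → [6, 4, 9, 2, 1, 2]
nums[4] = nums[3]+nums[0] = 2+6 = 8 → [6, 4, 9, 2, 8, 2]
insert 8 at 6 → [6, 4, 9, 2, 8, 2, 8]
nums[-4] = nums[0]*nums[0] = 6*6 = 36 → [6, 4, 9, 36, 8, 2, 8]
sum = 73

73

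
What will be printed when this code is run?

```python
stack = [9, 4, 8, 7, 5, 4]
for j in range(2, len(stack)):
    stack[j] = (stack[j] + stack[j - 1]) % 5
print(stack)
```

j=2: stack[2] = (8+4)%5 = 2 → [9, 4, 2, 7, 5, 4]
j=3: stack[3] = (7+2)%5 = 4 → [9, 4, 2, 4, 5, 4]
j=4: stack[4] = (5+4)%5 = 4 → [9, 4, 2, 4, 4, 4]
j=5: stack[5] = (4+4)%5 = 3 → [9, 4, 2, 4, 4, 3]

[9, 4, 2, 4, 4, 3]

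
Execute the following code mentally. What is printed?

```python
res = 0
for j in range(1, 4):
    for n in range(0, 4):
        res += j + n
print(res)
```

j=1,n=0: res = 0+1 = 1
j=1,n=1: res = 1+2 = 3
j=1,n=2: res = 3+3 = 6
j=1,n=3: res = 6+4 = 10
j=2,n=0: res = 10+2 = 12
j=2,n=1: res = 12+3 = 15
j=2,n=2: res = 15+4 = 19
j=2,n=3: res = 19+5 = 24
j=3,n=0: res = 24+3 = 27
j=3,n=1: res = 27+4 = 31
j=3,n=2: res = 31+5 = 36
j=3,n=3: res = 36+6 = 42

42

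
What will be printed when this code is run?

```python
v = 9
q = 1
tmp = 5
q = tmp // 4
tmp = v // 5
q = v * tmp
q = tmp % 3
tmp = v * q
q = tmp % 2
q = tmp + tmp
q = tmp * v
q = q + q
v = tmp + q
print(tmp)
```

9

q = 5//4 = 1
tmp = 9//5 = 1
q = 9*1 = 9
q = 1%3 = 1
tmp = 9*1 = 9
q = 9%2 = 1
q = 9+9 = 18
q = 9*9 = 81
q = 81+81 = 162
v = 9+162 = 171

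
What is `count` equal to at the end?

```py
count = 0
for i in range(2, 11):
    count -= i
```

-54

i=2: count = 0-2 = -2
i=3: count = (-2)-3 = -5
i=4: count = (-5)-4 = -9
i=5: count = (-9)-5 = -14
i=6: count = (-14)-6 = -20
i=7: count = (-20)-7 = -27
i=8: count = (-27)-8 = -35
i=9: count = (-35)-9 = -44
i=10: count = (-44)-10 = -54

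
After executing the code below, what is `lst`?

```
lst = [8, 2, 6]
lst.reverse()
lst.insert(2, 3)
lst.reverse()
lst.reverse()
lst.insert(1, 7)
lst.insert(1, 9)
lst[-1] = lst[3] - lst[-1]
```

reverse → [6, 2, 8]
insert 3 at 2 → [6, 2, 3, 8]
reverse → [8, 3, 2, 6]
reverse → [6, 2, 3, 8]
insert 7 at 1 → [6, 7, 2, 3, 8]
insert 9 at 1 → [6, 9, 7, 2, 3, 8]
lst[-1] = lst[3]-lst[-1] = 2-8 = -6 → [6, 9, 7, 2, 3, -6]

[6, 9, 7, 2, 3, -6]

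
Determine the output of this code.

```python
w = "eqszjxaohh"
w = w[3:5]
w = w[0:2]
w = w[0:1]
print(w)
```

slice [3:5] → 'zj'
slice [0:2] → 'zj'
slice [0:1] → 'z'

z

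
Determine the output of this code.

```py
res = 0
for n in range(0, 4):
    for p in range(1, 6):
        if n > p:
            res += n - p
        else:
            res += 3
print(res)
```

55

n=0,p=1: not 0>1, res = 0+3 = 3
n=0,p=2: not 0>2, res = 3+3 = 6
n=0,p=3: not 0>3, res = 6+3 = 9
n=0,p=4: not 0>4, res = 9+3 = 12
n=0,p=5: not 0>5, res = 12+3 = 15
n=1,p=1: not 1>1, res = 15+3 = 18
n=1,p=2: not 1>2, res = 18+3 = 21
n=1,p=3: not 1>3, res = 21+3 = 24
n=1,p=4: not 1>4, res = 24+3 = 27
n=1,p=5: not 1>5, res = 27+3 = 30
n=2,p=1: 2>1, res = 30+1 = 31
n=2,p=2: not 2>2, res = 31+3 = 34
n=2,p=3: not 2>3, res = 34+3 = 37
n=2,p=4: not 2>4, res = 37+3 = 40
n=2,p=5: not 2>5, res = 40+3 = 43
n=3,p=1: 3>1, res = 43+2 = 45
n=3,p=2: 3>2, res = 45+1 = 46
n=3,p=3: not 3>3, res = 46+3 = 49
n=3,p=4: not 3>4, res = 49+3 = 52
n=3,p=5: not 3>5, res = 52+3 = 55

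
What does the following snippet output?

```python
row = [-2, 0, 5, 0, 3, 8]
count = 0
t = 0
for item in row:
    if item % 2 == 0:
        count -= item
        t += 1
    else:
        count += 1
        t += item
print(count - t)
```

item=-2: even, count = 0-(-2) = 2; t=1
item=0: even, count = 2-0 = 2; t=2
item=5: not even, count = 2+1 = 3; t=7
item=0: even, count = 3-0 = 3; t=8
item=3: not even, count = 3+1 = 4; t=11
item=8: even, count = 4-8 = -4; t=12
count-t = (-4)-12 = -16

-16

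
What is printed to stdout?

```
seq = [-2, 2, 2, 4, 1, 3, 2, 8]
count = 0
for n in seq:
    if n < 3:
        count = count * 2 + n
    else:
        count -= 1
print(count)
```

-11

n=-2: <3, count = 0*2+(-2) = -2
n=2: <3, count = (-2)*2+2 = -2
n=2: <3, count = (-2)*2+2 = -2
n=4: not <3, count = (-2)-1 = -3
n=1: <3, count = (-3)*2+1 = -5
n=3: not <3, count = (-5)-1 = -6
n=2: <3, count = (-6)*2+2 = -10
n=8: not <3, count = (-10)-1 = -11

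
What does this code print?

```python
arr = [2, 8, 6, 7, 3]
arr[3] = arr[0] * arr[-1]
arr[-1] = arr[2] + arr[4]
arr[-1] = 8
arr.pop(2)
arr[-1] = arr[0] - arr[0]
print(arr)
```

[2, 8, 6, 0]

arr[3] = arr[0]*arr[-1] = 2*3 = 6 → [2, 8, 6, 6, 3]
arr[-1] = arr[2]+arr[4] = 6+3 = 9 → [2, 8, 6, 6, 9]
arr[-1] = 8 → [2, 8, 6, 6, 8]
pop(2) removes 6 → [2, 8, 6, 8]
arr[-1] = arr[0]-arr[0] = 2-2 = 0 → [2, 8, 6, 0]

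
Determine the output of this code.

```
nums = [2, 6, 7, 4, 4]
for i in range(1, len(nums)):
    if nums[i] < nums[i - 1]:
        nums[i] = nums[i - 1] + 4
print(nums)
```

[2, 6, 7, 11, 15]

i=1: 6>=2, unchanged → [2, 6, 7, 4, 4]
i=2: 7>=6, unchanged → [2, 6, 7, 4, 4]
i=3: 4<7, nums[3] = 7+4 = 11 → [2, 6, 7, 11, 4]
i=4: 4<11, nums[4] = 11+4 = 15 → [2, 6, 7, 11, 15]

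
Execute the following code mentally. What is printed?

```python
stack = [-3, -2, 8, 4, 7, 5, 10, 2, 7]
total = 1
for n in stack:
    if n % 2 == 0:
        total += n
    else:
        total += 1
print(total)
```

n=-3: not even, total = 1+1 = 2
n=-2: even, total = 2+(-2) = 0
n=8: even, total = 0+8 = 8
n=4: even, total = 8+4 = 12
n=7: not even, total = 12+1 = 13
n=5: not even, total = 13+1 = 14
n=10: even, total = 14+10 = 24
n=2: even, total = 24+2 = 26
n=7: not even, total = 26+1 = 27

27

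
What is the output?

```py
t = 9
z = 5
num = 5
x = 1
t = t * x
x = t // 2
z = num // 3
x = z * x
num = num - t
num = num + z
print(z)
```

t = 9*1 = 9
x = 9//2 = 4
z = 5//3 = 1
x = 1*4 = 4
num = 5-9 = -4
num = (-4)+1 = -3

1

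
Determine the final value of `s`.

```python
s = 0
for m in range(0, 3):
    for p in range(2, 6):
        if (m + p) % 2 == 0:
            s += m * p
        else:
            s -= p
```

-2

m=0,p=2: even sum, s = 0+0 = 0
m=0,p=3: odd sum, s = 0-3 = -3
m=0,p=4: even sum, s = (-3)+0 = -3
m=0,p=5: odd sum, s = (-3)-5 = -8
m=1,p=2: odd sum, s = (-8)-2 = -10
m=1,p=3: even sum, s = (-10)+3 = -7
m=1,p=4: odd sum, s = (-7)-4 = -11
m=1,p=5: even sum, s = (-11)+5 = -6
m=2,p=2: even sum, s = (-6)+4 = -2
m=2,p=3: odd sum, s = (-2)-3 = -5
m=2,p=4: even sum, s = (-5)+8 = 3
m=2,p=5: odd sum, s = 3-5 = -2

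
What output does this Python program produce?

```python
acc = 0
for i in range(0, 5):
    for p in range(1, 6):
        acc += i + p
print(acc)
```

125

i=0,p=1: acc = 0+1 = 1
i=0,p=2: acc = 1+2 = 3
i=0,p=3: acc = 3+3 = 6
i=0,p=4: acc = 6+4 = 10
i=0,p=5: acc = 10+5 = 15
i=1,p=1: acc = 15+2 = 17
i=1,p=2: acc = 17+3 = 20
i=1,p=3: acc = 20+4 = 24
i=1,p=4: acc = 24+5 = 29
i=1,p=5: acc = 29+6 = 35
i=2,p=1: acc = 35+3 = 38
i=2,p=2: acc = 38+4 = 42
i=2,p=3: acc = 42+5 = 47
i=2,p=4: acc = 47+6 = 53
i=2,p=5: acc = 53+7 = 60
i=3,p=1: acc = 60+4 = 64
i=3,p=2: acc = 64+5 = 69
i=3,p=3: acc = 69+6 = 75
i=3,p=4: acc = 75+7 = 82
i=3,p=5: acc = 82+8 = 90
i=4,p=1: acc = 90+5 = 95
i=4,p=2: acc = 95+6 = 101
i=4,p=3: acc = 101+7 = 108
i=4,p=4: acc = 108+8 = 116
i=4,p=5: acc = 116+9 = 125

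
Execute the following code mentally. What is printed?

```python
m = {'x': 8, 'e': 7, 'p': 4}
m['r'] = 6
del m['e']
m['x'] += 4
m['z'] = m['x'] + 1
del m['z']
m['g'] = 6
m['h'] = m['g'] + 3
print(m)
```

{'x': 12, 'p': 4, 'r': 6, 'g': 6, 'h': 9}

m['r'] = 6 → {'x': 8, 'e': 7, 'p': 4, 'r': 6}
del 'e' → {'x': 8, 'p': 4, 'r': 6}
m['x'] = 8+4 = 12 → {'x': 12, 'p': 4, 'r': 6}
m['z'] = m['x']+1 = 13 → {'x': 12, 'p': 4, 'r': 6, 'z': 13}
del 'z' → {'x': 12, 'p': 4, 'r': 6}
m['g'] = 6 → {'x': 12, 'p': 4, 'r': 6, 'g': 6}
m['h'] = m['g']+3 = 9 → {'x': 12, 'p': 4, 'r': 6, 'g': 6, 'h': 9}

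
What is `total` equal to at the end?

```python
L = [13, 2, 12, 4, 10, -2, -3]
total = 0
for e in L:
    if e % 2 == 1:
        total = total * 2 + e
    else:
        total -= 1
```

13

e=13: odd, total = 0*2+13 = 13
e=2: not odd, total = 13-1 = 12
e=12: not odd, total = 12-1 = 11
e=4: not odd, total = 11-1 = 10
e=10: not odd, total = 10-1 = 9
e=-2: not odd, total = 9-1 = 8
e=-3: odd, total = 8*2+(-3) = 13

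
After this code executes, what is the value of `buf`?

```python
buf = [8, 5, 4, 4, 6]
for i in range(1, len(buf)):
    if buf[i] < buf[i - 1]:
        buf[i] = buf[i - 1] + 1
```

i=1: 5<8, buf[1] = 8+1 = 9 → [8, 9, 4, 4, 6]
i=2: 4<9, buf[2] = 9+1 = 10 → [8, 9, 10, 4, 6]
i=3: 4<10, buf[3] = 10+1 = 11 → [8, 9, 10, 11, 6]
i=4: 6<11, buf[4] = 11+1 = 12 → [8, 9, 10, 11, 12]

[8, 9, 10, 11, 12]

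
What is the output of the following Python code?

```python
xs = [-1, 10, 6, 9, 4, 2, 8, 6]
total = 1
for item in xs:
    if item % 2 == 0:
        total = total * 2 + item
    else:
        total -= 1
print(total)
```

item=-1: not even, total = 1-1 = 0
item=10: even, total = 0*2+10 = 10
item=6: even, total = 10*2+6 = 26
item=9: not even, total = 26-1 = 25
item=4: even, total = 25*2+4 = 54
item=2: even, total = 54*2+2 = 110
item=8: even, total = 110*2+8 = 228
item=6: even, total = 228*2+6 = 462

462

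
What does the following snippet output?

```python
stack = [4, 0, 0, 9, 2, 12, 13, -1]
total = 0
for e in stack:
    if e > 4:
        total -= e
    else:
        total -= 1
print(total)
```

e=4: not >4, total = 0-1 = -1
e=0: not >4, total = (-1)-1 = -2
e=0: not >4, total = (-2)-1 = -3
e=9: >4, total = (-3)-9 = -12
e=2: not >4, total = (-12)-1 = -13
e=12: >4, total = (-13)-12 = -25
e=13: >4, total = (-25)-13 = -38
e=-1: not >4, total = (-38)-1 = -39

-39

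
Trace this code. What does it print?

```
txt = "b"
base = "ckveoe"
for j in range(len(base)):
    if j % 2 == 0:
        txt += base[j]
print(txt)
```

bcvo

j=0: add 'c' → 'bc'
j=1: skip
j=2: add 'v' → 'bcv'
j=3: skip
j=4: add 'o' → 'bcvo'
j=5: skip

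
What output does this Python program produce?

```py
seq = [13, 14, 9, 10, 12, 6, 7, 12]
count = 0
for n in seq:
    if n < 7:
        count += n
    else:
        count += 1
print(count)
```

n=13: not <7, count = 0+1 = 1
n=14: not <7, count = 1+1 = 2
n=9: not <7, count = 2+1 = 3
n=10: not <7, count = 3+1 = 4
n=12: not <7, count = 4+1 = 5
n=6: <7, count = 5+6 = 11
n=7: not <7, count = 11+1 = 12
n=12: not <7, count = 12+1 = 13

13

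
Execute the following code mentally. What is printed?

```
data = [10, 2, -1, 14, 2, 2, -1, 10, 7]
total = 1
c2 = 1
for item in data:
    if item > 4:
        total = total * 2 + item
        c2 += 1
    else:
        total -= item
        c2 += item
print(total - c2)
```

item=10: >4, total = 1*2+10 = 12; c2=2
item=2: not >4, total = 12-2 = 10; c2=4
item=-1: not >4, total = 10-(-1) = 11; c2=3
item=14: >4, total = 11*2+14 = 36; c2=4
item=2: not >4, total = 36-2 = 34; c2=6
item=2: not >4, total = 34-2 = 32; c2=8
item=-1: not >4, total = 32-(-1) = 33; c2=7
item=10: >4, total = 33*2+10 = 76; c2=8
item=7: >4, total = 76*2+7 = 159; c2=9
total-c2 = 159-9 = 150

150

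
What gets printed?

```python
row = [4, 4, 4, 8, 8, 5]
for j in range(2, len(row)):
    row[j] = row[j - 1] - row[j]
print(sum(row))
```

j=2: row[2] = 4-4 = 0 → [4, 4, 0, 8, 8, 5]
j=3: row[3] = 0-8 = -8 → [4, 4, 0, -8, 8, 5]
j=4: row[4] = (-8)-8 = -16 → [4, 4, 0, -8, -16, 5]
j=5: row[5] = (-16)-5 = -21 → [4, 4, 0, -8, -16, -21]
sum = -37

-37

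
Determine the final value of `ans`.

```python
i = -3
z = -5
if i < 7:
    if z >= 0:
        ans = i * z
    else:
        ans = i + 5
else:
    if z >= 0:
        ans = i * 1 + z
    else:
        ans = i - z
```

2

i=-3, z=-5
i < 7 is True; z >= 0 is False
→ ans = i + 5 = 2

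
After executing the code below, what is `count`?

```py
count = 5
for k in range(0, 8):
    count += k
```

k=0: count = 5+0 = 5
k=1: count = 5+1 = 6
k=2: count = 6+2 = 8
k=3: count = 8+3 = 11
k=4: count = 11+4 = 15
k=5: count = 15+5 = 20
k=6: count = 20+6 = 26
k=7: count = 26+7 = 33

33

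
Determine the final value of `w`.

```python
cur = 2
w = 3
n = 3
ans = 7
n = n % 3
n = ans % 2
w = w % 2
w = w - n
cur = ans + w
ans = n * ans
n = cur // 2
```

n = 3%3 = 0
n = 7%2 = 1
w = 3%2 = 1
w = 1-1 = 0
cur = 7+0 = 7
ans = 1*7 = 7
n = 7//2 = 3

0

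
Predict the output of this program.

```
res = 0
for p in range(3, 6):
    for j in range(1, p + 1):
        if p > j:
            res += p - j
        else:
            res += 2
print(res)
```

25

p=3,j=1: 3>1, res = 0+2 = 2
p=3,j=2: 3>2, res = 2+1 = 3
p=3,j=3: not 3>3, res = 3+2 = 5
p=4,j=1: 4>1, res = 5+3 = 8
p=4,j=2: 4>2, res = 8+2 = 10
p=4,j=3: 4>3, res = 10+1 = 11
p=4,j=4: not 4>4, res = 11+2 = 13
p=5,j=1: 5>1, res = 13+4 = 17
p=5,j=2: 5>2, res = 17+3 = 20
p=5,j=3: 5>3, res = 20+2 = 22
p=5,j=4: 5>4, res = 22+1 = 23
p=5,j=5: not 5>5, res = 23+2 = 25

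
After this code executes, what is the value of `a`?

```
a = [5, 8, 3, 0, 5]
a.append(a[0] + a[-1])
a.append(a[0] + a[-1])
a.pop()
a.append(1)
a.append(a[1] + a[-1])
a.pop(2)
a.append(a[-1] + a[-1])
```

[5, 8, 0, 5, 10, 1, 9, 18]

append a[0]+a[-1] = 5+5 = 10 → [5, 8, 3, 0, 5, 10]
append a[0]+a[-1] = 5+10 = 15 → [5, 8, 3, 0, 5, 10, 15]
pop() removes 15 → [5, 8, 3, 0, 5, 10]
append 1 → [5, 8, 3, 0, 5, 10, 1]
append a[1]+a[-1] = 8+1 = 9 → [5, 8, 3, 0, 5, 10, 1, 9]
pop(2) removes 3 → [5, 8, 0, 5, 10, 1, 9]
append a[-1]+a[-1] = 9+9 = 18 → [5, 8, 0, 5, 10, 1, 9, 18]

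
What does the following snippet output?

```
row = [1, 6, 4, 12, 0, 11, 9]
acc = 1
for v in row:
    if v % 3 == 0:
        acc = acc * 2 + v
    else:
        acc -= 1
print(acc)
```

95

v=1: not %3==0, acc = 1-1 = 0
v=6: %3==0, acc = 0*2+6 = 6
v=4: not %3==0, acc = 6-1 = 5
v=12: %3==0, acc = 5*2+12 = 22
v=0: %3==0, acc = 22*2+0 = 44
v=11: not %3==0, acc = 44-1 = 43
v=9: %3==0, acc = 43*2+9 = 95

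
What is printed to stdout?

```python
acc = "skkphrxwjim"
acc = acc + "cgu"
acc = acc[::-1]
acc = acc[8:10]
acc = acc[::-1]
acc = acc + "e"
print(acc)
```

hre

+ 'cgu' → 'skkphrxwjimcgu'
reverse → 'ugcmijwxrhpkks'
slice [8:10] → 'rh'
reverse → 'hr'
+ 'e' → 'hre'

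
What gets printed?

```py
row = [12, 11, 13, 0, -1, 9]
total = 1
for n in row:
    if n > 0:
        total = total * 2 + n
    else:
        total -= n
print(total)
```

193

n=12: >0, total = 1*2+12 = 14
n=11: >0, total = 14*2+11 = 39
n=13: >0, total = 39*2+13 = 91
n=0: not >0, total = 91-0 = 91
n=-1: not >0, total = 91-(-1) = 92
n=9: >0, total = 92*2+9 = 193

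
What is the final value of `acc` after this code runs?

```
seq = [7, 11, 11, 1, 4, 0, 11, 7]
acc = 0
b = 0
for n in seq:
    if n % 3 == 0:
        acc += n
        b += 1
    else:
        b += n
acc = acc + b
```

53

n=7: not %3==0; b=7
n=11: not %3==0; b=18
n=11: not %3==0; b=29
n=1: not %3==0; b=30
n=4: not %3==0; b=34
n=0: %3==0, acc = 0+0 = 0; b=35
n=11: not %3==0; b=46
n=7: not %3==0; b=53
acc+b = 0+53 = 53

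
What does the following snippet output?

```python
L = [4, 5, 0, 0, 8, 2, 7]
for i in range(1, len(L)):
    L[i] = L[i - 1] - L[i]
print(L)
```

i=1: L[1] = 4-5 = -1 → [4, -1, 0, 0, 8, 2, 7]
i=2: L[2] = (-1)-0 = -1 → [4, -1, -1, 0, 8, 2, 7]
i=3: L[3] = (-1)-0 = -1 → [4, -1, -1, -1, 8, 2, 7]
i=4: L[4] = (-1)-8 = -9 → [4, -1, -1, -1, -9, 2, 7]
i=5: L[5] = (-9)-2 = -11 → [4, -1, -1, -1, -9, -11, 7]
i=6: L[6] = (-11)-7 = -18 → [4, -1, -1, -1, -9, -11, -18]

[4, -1, -1, -1, -9, -11, -18]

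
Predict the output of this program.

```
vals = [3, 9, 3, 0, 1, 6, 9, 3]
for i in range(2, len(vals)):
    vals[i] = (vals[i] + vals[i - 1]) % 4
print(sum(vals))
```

19

i=2: vals[2] = (3+9)%4 = 0 → [3, 9, 0, 0, 1, 6, 9, 3]
i=3: vals[3] = (0+0)%4 = 0 → [3, 9, 0, 0, 1, 6, 9, 3]
i=4: vals[4] = (1+0)%4 = 1 → [3, 9, 0, 0, 1, 6, 9, 3]
i=5: vals[5] = (6+1)%4 = 3 → [3, 9, 0, 0, 1, 3, 9, 3]
i=6: vals[6] = (9+3)%4 = 0 → [3, 9, 0, 0, 1, 3, 0, 3]
i=7: vals[7] = (3+0)%4 = 3 → [3, 9, 0, 0, 1, 3, 0, 3]
sum = 19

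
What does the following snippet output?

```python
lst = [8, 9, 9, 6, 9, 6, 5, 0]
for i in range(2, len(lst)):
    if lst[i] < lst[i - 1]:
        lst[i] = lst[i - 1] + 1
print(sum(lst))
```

i=2: 9>=9, unchanged → [8, 9, 9, 6, 9, 6, 5, 0]
i=3: 6<9, lst[3] = 9+1 = 10 → [8, 9, 9, 10, 9, 6, 5, 0]
i=4: 9<10, lst[4] = 10+1 = 11 → [8, 9, 9, 10, 11, 6, 5, 0]
i=5: 6<11, lst[5] = 11+1 = 12 → [8, 9, 9, 10, 11, 12, 5, 0]
i=6: 5<12, lst[6] = 12+1 = 13 → [8, 9, 9, 10, 11, 12, 13, 0]
i=7: 0<13, lst[7] = 13+1 = 14 → [8, 9, 9, 10, 11, 12, 13, 14]
sum = 86

86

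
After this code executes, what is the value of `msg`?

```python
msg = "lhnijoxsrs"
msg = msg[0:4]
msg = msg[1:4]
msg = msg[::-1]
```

slice [0:4] → 'lhni'
slice [1:4] → 'hni'
reverse → 'inh'

'inh'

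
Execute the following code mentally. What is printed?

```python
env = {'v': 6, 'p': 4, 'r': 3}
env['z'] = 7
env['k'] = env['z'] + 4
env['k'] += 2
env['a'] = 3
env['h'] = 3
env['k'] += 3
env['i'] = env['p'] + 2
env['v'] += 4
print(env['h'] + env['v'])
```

env['z'] = 7 → {'v': 6, 'p': 4, 'r': 3, 'z': 7}
env['k'] = env['z']+4 = 11 → {'v': 6, 'p': 4, 'r': 3, 'z': 7, 'k': 11}
env['k'] = 11+2 = 13 → {'v': 6, 'p': 4, 'r': 3, 'z': 7, 'k': 13}
env['a'] = 3 → {'v': 6, 'p': 4, 'r': 3, 'z': 7, 'k': 13, 'a': 3}
env['h'] = 3 → {'v': 6, 'p': 4, 'r': 3, 'z': 7, 'k': 13, 'a': 3, 'h': 3}
env['k'] = 13+3 = 16 → {'v': 6, 'p': 4, 'r': 3, 'z': 7, 'k': 16, 'a': 3, 'h': 3}
env['i'] = env['p']+2 = 6 → {'v': 6, 'p': 4, 'r': 3, 'z': 7, 'k': 16, 'a': 3, 'h': 3, 'i': 6}
env['v'] = 6+4 = 10 → {'v': 10, 'p': 4, 'r': 3, 'z': 7, 'k': 16, 'a': 3, 'h': 3, 'i': 6}
env['h']+env['v'] = 3+10 = 13

13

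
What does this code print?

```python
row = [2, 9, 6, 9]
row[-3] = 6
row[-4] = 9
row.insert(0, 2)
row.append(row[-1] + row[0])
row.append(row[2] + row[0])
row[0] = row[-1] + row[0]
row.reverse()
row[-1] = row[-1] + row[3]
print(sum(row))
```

65

row[-3] = 6 → [2, 6, 6, 9]
row[-4] = 9 → [9, 6, 6, 9]
insert 2 at 0 → [2, 9, 6, 6, 9]
append row[-1]+row[0] = 9+2 = 11 → [2, 9, 6, 6, 9, 11]
append row[2]+row[0] = 6+2 = 8 → [2, 9, 6, 6, 9, 11, 8]
row[0] = row[-1]+row[0] = 8+2 = 10 → [10, 9, 6, 6, 9, 11, 8]
reverse → [8, 11, 9, 6, 6, 9, 10]
row[-1] = row[-1]+row[3] = 10+6 = 16 → [8, 11, 9, 6, 6, 9, 16]
sum = 65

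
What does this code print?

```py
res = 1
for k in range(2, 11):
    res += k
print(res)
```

55

k=2: res = 1+2 = 3
k=3: res = 3+3 = 6
k=4: res = 6+4 = 10
k=5: res = 10+5 = 15
k=6: res = 15+6 = 21
k=7: res = 21+7 = 28
k=8: res = 28+8 = 36
k=9: res = 36+9 = 45
k=10: res = 45+10 = 55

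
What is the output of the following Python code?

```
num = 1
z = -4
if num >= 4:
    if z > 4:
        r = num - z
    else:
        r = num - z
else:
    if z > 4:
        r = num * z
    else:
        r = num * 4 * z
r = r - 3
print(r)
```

num=1, z=-4
num >= 4 is False; z > 4 is False
→ r = num * 4 * z = -16
r = (-16)-3 = -19

-19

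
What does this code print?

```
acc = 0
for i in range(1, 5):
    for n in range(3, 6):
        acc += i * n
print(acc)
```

i=1,n=3: acc = 0+3 = 3
i=1,n=4: acc = 3+4 = 7
i=1,n=5: acc = 7+5 = 12
i=2,n=3: acc = 12+6 = 18
i=2,n=4: acc = 18+8 = 26
i=2,n=5: acc = 26+10 = 36
i=3,n=3: acc = 36+9 = 45
i=3,n=4: acc = 45+12 = 57
i=3,n=5: acc = 57+15 = 72
i=4,n=3: acc = 72+12 = 84
i=4,n=4: acc = 84+16 = 100
i=4,n=5: acc = 100+20 = 120

120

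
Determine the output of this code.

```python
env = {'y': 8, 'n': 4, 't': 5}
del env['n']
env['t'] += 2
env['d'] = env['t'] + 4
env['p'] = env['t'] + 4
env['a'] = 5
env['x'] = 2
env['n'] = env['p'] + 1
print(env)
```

{'y': 8, 't': 7, 'd': 11, 'p': 11, 'a': 5, 'x': 2, 'n': 12}

del 'n' → {'y': 8, 't': 5}
env['t'] = 5+2 = 7 → {'y': 8, 't': 7}
env['d'] = env['t']+4 = 11 → {'y': 8, 't': 7, 'd': 11}
env['p'] = env['t']+4 = 11 → {'y': 8, 't': 7, 'd': 11, 'p': 11}
env['a'] = 5 → {'y': 8, 't': 7, 'd': 11, 'p': 11, 'a': 5}
env['x'] = 2 → {'y': 8, 't': 7, 'd': 11, 'p': 11, 'a': 5, 'x': 2}
env['n'] = env['p']+1 = 12 → {'y': 8, 't': 7, 'd': 11, 'p': 11, 'a': 5, 'x': 2, 'n': 12}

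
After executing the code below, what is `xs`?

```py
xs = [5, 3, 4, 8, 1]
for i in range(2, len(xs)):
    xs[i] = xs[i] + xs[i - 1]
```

i=2: xs[2] = 4+3 = 7 → [5, 3, 7, 8, 1]
i=3: xs[3] = 8+7 = 15 → [5, 3, 7, 15, 1]
i=4: xs[4] = 1+15 = 16 → [5, 3, 7, 15, 16]

[5, 3, 7, 15, 16]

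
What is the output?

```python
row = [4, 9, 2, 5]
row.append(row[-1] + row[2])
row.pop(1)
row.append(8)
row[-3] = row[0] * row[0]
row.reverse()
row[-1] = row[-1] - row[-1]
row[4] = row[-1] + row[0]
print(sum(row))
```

append row[-1]+row[2] = 5+2 = 7 → [4, 9, 2, 5, 7]
pop(1) removes 9 → [4, 2, 5, 7]
append 8 → [4, 2, 5, 7, 8]
row[-3] = row[0]*row[0] = 4*4 = 16 → [4, 2, 16, 7, 8]
reverse → [8, 7, 16, 2, 4]
row[-1] = row[-1]-row[-1] = 4-4 = 0 → [8, 7, 16, 2, 0]
row[4] = row[-1]+row[0] = 0+8 = 8 → [8, 7, 16, 2, 8]
sum = 41

41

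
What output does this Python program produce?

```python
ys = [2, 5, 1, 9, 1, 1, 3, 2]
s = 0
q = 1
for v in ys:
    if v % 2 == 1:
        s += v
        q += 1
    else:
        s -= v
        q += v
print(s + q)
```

v=2: not odd, s = 0-2 = -2; q=3
v=5: odd, s = (-2)+5 = 3; q=4
v=1: odd, s = 3+1 = 4; q=5
v=9: odd, s = 4+9 = 13; q=6
v=1: odd, s = 13+1 = 14; q=7
v=1: odd, s = 14+1 = 15; q=8
v=3: odd, s = 15+3 = 18; q=9
v=2: not odd, s = 18-2 = 16; q=11
s+q = 16+11 = 27

27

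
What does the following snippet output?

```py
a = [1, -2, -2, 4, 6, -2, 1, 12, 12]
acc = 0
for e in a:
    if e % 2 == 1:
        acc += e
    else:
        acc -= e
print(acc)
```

e=1: odd, acc = 0+1 = 1
e=-2: not odd, acc = 1-(-2) = 3
e=-2: not odd, acc = 3-(-2) = 5
e=4: not odd, acc = 5-4 = 1
e=6: not odd, acc = 1-6 = -5
e=-2: not odd, acc = (-5)-(-2) = -3
e=1: odd, acc = (-3)+1 = -2
e=12: not odd, acc = (-2)-12 = -14
e=12: not odd, acc = (-14)-12 = -26

-26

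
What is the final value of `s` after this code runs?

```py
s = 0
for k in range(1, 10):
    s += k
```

k=1: s = 0+1 = 1
k=2: s = 1+2 = 3
k=3: s = 3+3 = 6
k=4: s = 6+4 = 10
k=5: s = 10+5 = 15
k=6: s = 15+6 = 21
k=7: s = 21+7 = 28
k=8: s = 28+8 = 36
k=9: s = 36+9 = 45

45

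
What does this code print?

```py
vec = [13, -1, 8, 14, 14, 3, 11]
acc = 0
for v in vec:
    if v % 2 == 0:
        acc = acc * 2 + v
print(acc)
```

v=13: not even
v=-1: not even
v=8: even, acc = 0*2+8 = 8
v=14: even, acc = 8*2+14 = 30
v=14: even, acc = 30*2+14 = 74
v=3: not even
v=11: not even

74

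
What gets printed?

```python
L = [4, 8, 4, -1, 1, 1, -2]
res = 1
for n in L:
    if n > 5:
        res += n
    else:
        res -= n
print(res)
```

n=4: not >5, res = 1-4 = -3
n=8: >5, res = (-3)+8 = 5
n=4: not >5, res = 5-4 = 1
n=-1: not >5, res = 1-(-1) = 2
n=1: not >5, res = 2-1 = 1
n=1: not >5, res = 1-1 = 0
n=-2: not >5, res = 0-(-2) = 2

2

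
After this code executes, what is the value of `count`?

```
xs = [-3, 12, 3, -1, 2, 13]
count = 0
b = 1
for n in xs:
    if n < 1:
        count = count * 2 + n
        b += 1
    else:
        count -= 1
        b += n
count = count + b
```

20

n=-3: <1, count = 0*2+(-3) = -3; b=2
n=12: not <1, count = (-3)-1 = -4; b=14
n=3: not <1, count = (-4)-1 = -5; b=17
n=-1: <1, count = (-5)*2+(-1) = -11; b=18
n=2: not <1, count = (-11)-1 = -12; b=20
n=13: not <1, count = (-12)-1 = -13; b=33
count+b = (-13)+33 = 20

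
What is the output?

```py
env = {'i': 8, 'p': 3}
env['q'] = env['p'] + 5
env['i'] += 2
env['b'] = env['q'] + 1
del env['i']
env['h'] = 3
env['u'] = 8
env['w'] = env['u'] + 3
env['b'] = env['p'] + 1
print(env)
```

env['q'] = env['p']+5 = 8 → {'i': 8, 'p': 3, 'q': 8}
env['i'] = 8+2 = 10 → {'i': 10, 'p': 3, 'q': 8}
env['b'] = env['q']+1 = 9 → {'i': 10, 'p': 3, 'q': 8, 'b': 9}
del 'i' → {'p': 3, 'q': 8, 'b': 9}
env['h'] = 3 → {'p': 3, 'q': 8, 'b': 9, 'h': 3}
env['u'] = 8 → {'p': 3, 'q': 8, 'b': 9, 'h': 3, 'u': 8}
env['w'] = env['u']+3 = 11 → {'p': 3, 'q': 8, 'b': 9, 'h': 3, 'u': 8, 'w': 11}
env['b'] = env['p']+1 = 4 → {'p': 3, 'q': 8, 'b': 4, 'h': 3, 'u': 8, 'w': 11}

{'p': 3, 'q': 8, 'b': 4, 'h': 3, 'u': 8, 'w': 11}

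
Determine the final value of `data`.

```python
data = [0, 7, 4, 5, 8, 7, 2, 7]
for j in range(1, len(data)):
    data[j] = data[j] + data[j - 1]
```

[0, 7, 11, 16, 24, 31, 33, 40]

j=1: data[1] = 7+0 = 7 → [0, 7, 4, 5, 8, 7, 2, 7]
j=2: data[2] = 4+7 = 11 → [0, 7, 11, 5, 8, 7, 2, 7]
j=3: data[3] = 5+11 = 16 → [0, 7, 11, 16, 8, 7, 2, 7]
j=4: data[4] = 8+16 = 24 → [0, 7, 11, 16, 24, 7, 2, 7]
j=5: data[5] = 7+24 = 31 → [0, 7, 11, 16, 24, 31, 2, 7]
j=6: data[6] = 2+31 = 33 → [0, 7, 11, 16, 24, 31, 33, 7]
j=7: data[7] = 7+33 = 40 → [0, 7, 11, 16, 24, 31, 33, 40]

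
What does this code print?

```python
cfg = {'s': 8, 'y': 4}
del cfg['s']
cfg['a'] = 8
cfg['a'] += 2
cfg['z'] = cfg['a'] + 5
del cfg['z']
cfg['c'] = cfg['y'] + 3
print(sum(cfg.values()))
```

21

del 's' → {'y': 4}
cfg['a'] = 8 → {'y': 4, 'a': 8}
cfg['a'] = 8+2 = 10 → {'y': 4, 'a': 10}
cfg['z'] = cfg['a']+5 = 15 → {'y': 4, 'a': 10, 'z': 15}
del 'z' → {'y': 4, 'a': 10}
cfg['c'] = cfg['y']+3 = 7 → {'y': 4, 'a': 10, 'c': 7}
sum of values = 21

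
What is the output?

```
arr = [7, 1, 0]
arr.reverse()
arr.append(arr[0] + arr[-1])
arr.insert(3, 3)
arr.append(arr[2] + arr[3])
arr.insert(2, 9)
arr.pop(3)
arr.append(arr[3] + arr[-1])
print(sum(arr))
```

reverse → [0, 1, 7]
append arr[0]+arr[-1] = 0+7 = 7 → [0, 1, 7, 7]
insert 3 at 3 → [0, 1, 7, 3, 7]
append arr[2]+arr[3] = 7+3 = 10 → [0, 1, 7, 3, 7, 10]
insert 9 at 2 → [0, 1, 9, 7, 3, 7, 10]
pop(3) removes 7 → [0, 1, 9, 3, 7, 10]
append arr[3]+arr[-1] = 3+10 = 13 → [0, 1, 9, 3, 7, 10, 13]
sum = 43

43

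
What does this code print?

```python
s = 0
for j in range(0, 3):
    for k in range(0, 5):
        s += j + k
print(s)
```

45

j=0,k=0: s = 0+0 = 0
j=0,k=1: s = 0+1 = 1
j=0,k=2: s = 1+2 = 3
j=0,k=3: s = 3+3 = 6
j=0,k=4: s = 6+4 = 10
j=1,k=0: s = 10+1 = 11
j=1,k=1: s = 11+2 = 13
j=1,k=2: s = 13+3 = 16
j=1,k=3: s = 16+4 = 20
j=1,k=4: s = 20+5 = 25
j=2,k=0: s = 25+2 = 27
j=2,k=1: s = 27+3 = 30
j=2,k=2: s = 30+4 = 34
j=2,k=3: s = 34+5 = 39
j=2,k=4: s = 39+6 = 45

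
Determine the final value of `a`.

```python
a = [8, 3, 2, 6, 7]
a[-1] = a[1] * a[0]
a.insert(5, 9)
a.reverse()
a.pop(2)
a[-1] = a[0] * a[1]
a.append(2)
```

a[-1] = a[1]*a[0] = 3*8 = 24 → [8, 3, 2, 6, 24]
insert 9 at 5 → [8, 3, 2, 6, 24, 9]
reverse → [9, 24, 6, 2, 3, 8]
pop(2) removes 6 → [9, 24, 2, 3, 8]
a[-1] = a[0]*a[1] = 9*24 = 216 → [9, 24, 2, 3, 216]
append 2 → [9, 24, 2, 3, 216, 2]

[9, 24, 2, 3, 216, 2]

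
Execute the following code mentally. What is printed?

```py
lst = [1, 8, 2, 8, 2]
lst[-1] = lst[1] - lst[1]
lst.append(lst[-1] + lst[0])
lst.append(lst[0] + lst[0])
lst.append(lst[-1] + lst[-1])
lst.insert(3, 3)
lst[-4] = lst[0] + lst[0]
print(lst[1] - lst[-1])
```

lst[-1] = lst[1]-lst[1] = 8-8 = 0 → [1, 8, 2, 8, 0]
append lst[-1]+lst[0] = 0+1 = 1 → [1, 8, 2, 8, 0, 1]
append lst[0]+lst[0] = 1+1 = 2 → [1, 8, 2, 8, 0, 1, 2]
append lst[-1]+lst[-1] = 2+2 = 4 → [1, 8, 2, 8, 0, 1, 2, 4]
insert 3 at 3 → [1, 8, 2, 3, 8, 0, 1, 2, 4]
lst[-4] = lst[0]+lst[0] = 1+1 = 2 → [1, 8, 2, 3, 8, 2, 1, 2, 4]
lst[1]-lst[-1] = 8-4 = 4

4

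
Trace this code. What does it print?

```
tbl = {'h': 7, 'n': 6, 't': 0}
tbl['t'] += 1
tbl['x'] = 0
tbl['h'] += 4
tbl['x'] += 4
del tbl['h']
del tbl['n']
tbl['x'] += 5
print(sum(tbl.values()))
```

tbl['t'] = 0+1 = 1 → {'h': 7, 'n': 6, 't': 1}
tbl['x'] = 0 → {'h': 7, 'n': 6, 't': 1, 'x': 0}
tbl['h'] = 7+4 = 11 → {'h': 11, 'n': 6, 't': 1, 'x': 0}
tbl['x'] = 0+4 = 4 → {'h': 11, 'n': 6, 't': 1, 'x': 4}
del 'h' → {'n': 6, 't': 1, 'x': 4}
del 'n' → {'t': 1, 'x': 4}
tbl['x'] = 4+5 = 9 → {'t': 1, 'x': 9}
sum of values = 10

10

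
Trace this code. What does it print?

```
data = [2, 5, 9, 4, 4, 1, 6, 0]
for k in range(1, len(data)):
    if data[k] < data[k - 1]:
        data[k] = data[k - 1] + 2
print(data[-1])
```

k=1: 5>=2, unchanged → [2, 5, 9, 4, 4, 1, 6, 0]
k=2: 9>=5, unchanged → [2, 5, 9, 4, 4, 1, 6, 0]
k=3: 4<9, data[3] = 9+2 = 11 → [2, 5, 9, 11, 4, 1, 6, 0]
k=4: 4<11, data[4] = 11+2 = 13 → [2, 5, 9, 11, 13, 1, 6, 0]
k=5: 1<13, data[5] = 13+2 = 15 → [2, 5, 9, 11, 13, 15, 6, 0]
k=6: 6<15, data[6] = 15+2 = 17 → [2, 5, 9, 11, 13, 15, 17, 0]
k=7: 0<17, data[7] = 17+2 = 19 → [2, 5, 9, 11, 13, 15, 17, 19]

19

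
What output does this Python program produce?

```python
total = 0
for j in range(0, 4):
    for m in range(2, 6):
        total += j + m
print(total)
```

j=0,m=2: total = 0+2 = 2
j=0,m=3: total = 2+3 = 5
j=0,m=4: total = 5+4 = 9
j=0,m=5: total = 9+5 = 14
j=1,m=2: total = 14+3 = 17
j=1,m=3: total = 17+4 = 21
j=1,m=4: total = 21+5 = 26
j=1,m=5: total = 26+6 = 32
j=2,m=2: total = 32+4 = 36
j=2,m=3: total = 36+5 = 41
j=2,m=4: total = 41+6 = 47
j=2,m=5: total = 47+7 = 54
j=3,m=2: total = 54+5 = 59
j=3,m=3: total = 59+6 = 65
j=3,m=4: total = 65+7 = 72
j=3,m=5: total = 72+8 = 80

80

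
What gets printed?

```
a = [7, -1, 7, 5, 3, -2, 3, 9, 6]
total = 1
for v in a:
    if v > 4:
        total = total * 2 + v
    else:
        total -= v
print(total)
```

v=7: >4, total = 1*2+7 = 9
v=-1: not >4, total = 9-(-1) = 10
v=7: >4, total = 10*2+7 = 27
v=5: >4, total = 27*2+5 = 59
v=3: not >4, total = 59-3 = 56
v=-2: not >4, total = 56-(-2) = 58
v=3: not >4, total = 58-3 = 55
v=9: >4, total = 55*2+9 = 119
v=6: >4, total = 119*2+6 = 244

244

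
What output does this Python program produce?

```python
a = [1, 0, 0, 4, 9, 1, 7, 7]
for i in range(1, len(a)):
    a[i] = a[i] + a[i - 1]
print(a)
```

i=1: a[1] = 0+1 = 1 → [1, 1, 0, 4, 9, 1, 7, 7]
i=2: a[2] = 0+1 = 1 → [1, 1, 1, 4, 9, 1, 7, 7]
i=3: a[3] = 4+1 = 5 → [1, 1, 1, 5, 9, 1, 7, 7]
i=4: a[4] = 9+5 = 14 → [1, 1, 1, 5, 14, 1, 7, 7]
i=5: a[5] = 1+14 = 15 → [1, 1, 1, 5, 14, 15, 7, 7]
i=6: a[6] = 7+15 = 22 → [1, 1, 1, 5, 14, 15, 22, 7]
i=7: a[7] = 7+22 = 29 → [1, 1, 1, 5, 14, 15, 22, 29]

[1, 1, 1, 5, 14, 15, 22, 29]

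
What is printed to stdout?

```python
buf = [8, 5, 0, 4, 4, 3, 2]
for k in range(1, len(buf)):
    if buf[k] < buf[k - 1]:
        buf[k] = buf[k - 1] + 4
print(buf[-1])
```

k=1: 5<8, buf[1] = 8+4 = 12 → [8, 12, 0, 4, 4, 3, 2]
k=2: 0<12, buf[2] = 12+4 = 16 → [8, 12, 16, 4, 4, 3, 2]
k=3: 4<16, buf[3] = 16+4 = 20 → [8, 12, 16, 20, 4, 3, 2]
k=4: 4<20, buf[4] = 20+4 = 24 → [8, 12, 16, 20, 24, 3, 2]
k=5: 3<24, buf[5] = 24+4 = 28 → [8, 12, 16, 20, 24, 28, 2]
k=6: 2<28, buf[6] = 28+4 = 32 → [8, 12, 16, 20, 24, 28, 32]

32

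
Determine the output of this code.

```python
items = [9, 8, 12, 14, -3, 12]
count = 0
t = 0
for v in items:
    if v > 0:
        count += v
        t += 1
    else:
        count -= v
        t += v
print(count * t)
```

v=9: >0, count = 0+9 = 9; t=1
v=8: >0, count = 9+8 = 17; t=2
v=12: >0, count = 17+12 = 29; t=3
v=14: >0, count = 29+14 = 43; t=4
v=-3: not >0, count = 43-(-3) = 46; t=1
v=12: >0, count = 46+12 = 58; t=2
count*t = 58*2 = 116

116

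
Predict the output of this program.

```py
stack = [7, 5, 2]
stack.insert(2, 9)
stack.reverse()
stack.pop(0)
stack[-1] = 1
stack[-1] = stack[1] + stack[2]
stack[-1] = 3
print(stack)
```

[9, 5, 3]

insert 9 at 2 → [7, 5, 9, 2]
reverse → [2, 9, 5, 7]
pop(0) removes 2 → [9, 5, 7]
stack[-1] = 1 → [9, 5, 1]
stack[-1] = stack[1]+stack[2] = 5+1 = 6 → [9, 5, 6]
stack[-1] = 3 → [9, 5, 3]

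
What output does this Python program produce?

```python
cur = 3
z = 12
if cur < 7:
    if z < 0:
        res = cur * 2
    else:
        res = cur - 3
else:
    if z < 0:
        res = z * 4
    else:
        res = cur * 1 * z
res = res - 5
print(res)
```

-5

cur=3, z=12
cur < 7 is True; z < 0 is False
→ res = cur - 3 = 0
res = 0-5 = -5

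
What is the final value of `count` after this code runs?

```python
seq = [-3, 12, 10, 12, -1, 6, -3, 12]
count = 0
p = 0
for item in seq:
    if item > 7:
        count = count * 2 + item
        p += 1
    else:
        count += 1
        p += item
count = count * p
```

582

item=-3: not >7, count = 0+1 = 1; p=-3
item=12: >7, count = 1*2+12 = 14; p=-2
item=10: >7, count = 14*2+10 = 38; p=-1
item=12: >7, count = 38*2+12 = 88; p=0
item=-1: not >7, count = 88+1 = 89; p=-1
item=6: not >7, count = 89+1 = 90; p=5
item=-3: not >7, count = 90+1 = 91; p=2
item=12: >7, count = 91*2+12 = 194; p=3
count*p = 194*3 = 582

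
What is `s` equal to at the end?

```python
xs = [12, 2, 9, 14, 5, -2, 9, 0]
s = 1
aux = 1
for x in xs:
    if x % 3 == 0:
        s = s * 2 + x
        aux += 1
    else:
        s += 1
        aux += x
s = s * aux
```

x=12: %3==0, s = 1*2+12 = 14; aux=2
x=2: not %3==0, s = 14+1 = 15; aux=4
x=9: %3==0, s = 15*2+9 = 39; aux=5
x=14: not %3==0, s = 39+1 = 40; aux=19
x=5: not %3==0, s = 40+1 = 41; aux=24
x=-2: not %3==0, s = 41+1 = 42; aux=22
x=9: %3==0, s = 42*2+9 = 93; aux=23
x=0: %3==0, s = 93*2+0 = 186; aux=24
s*aux = 186*24 = 4464

4464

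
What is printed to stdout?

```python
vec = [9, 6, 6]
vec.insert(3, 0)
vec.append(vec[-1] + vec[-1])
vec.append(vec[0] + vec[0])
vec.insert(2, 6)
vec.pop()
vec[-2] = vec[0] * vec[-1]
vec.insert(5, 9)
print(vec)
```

[9, 6, 6, 6, 0, 9, 0]

insert 0 at 3 → [9, 6, 6, 0]
append vec[-1]+vec[-1] = 0+0 = 0 → [9, 6, 6, 0, 0]
append vec[0]+vec[0] = 9+9 = 18 → [9, 6, 6, 0, 0, 18]
insert 6 at 2 → [9, 6, 6, 6, 0, 0, 18]
pop() removes 18 → [9, 6, 6, 6, 0, 0]
vec[-2] = vec[0]*vec[-1] = 9*0 = 0 → [9, 6, 6, 6, 0, 0]
insert 9 at 5 → [9, 6, 6, 6, 0, 9, 0]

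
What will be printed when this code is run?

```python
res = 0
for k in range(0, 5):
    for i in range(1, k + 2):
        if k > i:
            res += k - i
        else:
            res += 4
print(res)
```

k=0,i=1: not 0>1, res = 0+4 = 4
k=1,i=1: not 1>1, res = 4+4 = 8
k=1,i=2: not 1>2, res = 8+4 = 12
k=2,i=1: 2>1, res = 12+1 = 13
k=2,i=2: not 2>2, res = 13+4 = 17
k=2,i=3: not 2>3, res = 17+4 = 21
k=3,i=1: 3>1, res = 21+2 = 23
k=3,i=2: 3>2, res = 23+1 = 24
k=3,i=3: not 3>3, res = 24+4 = 28
k=3,i=4: not 3>4, res = 28+4 = 32
k=4,i=1: 4>1, res = 32+3 = 35
k=4,i=2: 4>2, res = 35+2 = 37
k=4,i=3: 4>3, res = 37+1 = 38
k=4,i=4: not 4>4, res = 38+4 = 42
k=4,i=5: not 4>5, res = 42+4 = 46

46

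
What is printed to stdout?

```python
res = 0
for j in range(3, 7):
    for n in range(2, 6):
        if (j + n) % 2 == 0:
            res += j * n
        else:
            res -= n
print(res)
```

96

j=3,n=2: odd sum, res = 0-2 = -2
j=3,n=3: even sum, res = (-2)+9 = 7
j=3,n=4: odd sum, res = 7-4 = 3
j=3,n=5: even sum, res = 3+15 = 18
j=4,n=2: even sum, res = 18+8 = 26
j=4,n=3: odd sum, res = 26-3 = 23
j=4,n=4: even sum, res = 23+16 = 39
j=4,n=5: odd sum, res = 39-5 = 34
j=5,n=2: odd sum, res = 34-2 = 32
j=5,n=3: even sum, res = 32+15 = 47
j=5,n=4: odd sum, res = 47-4 = 43
j=5,n=5: even sum, res = 43+25 = 68
j=6,n=2: even sum, res = 68+12 = 80
j=6,n=3: odd sum, res = 80-3 = 77
j=6,n=4: even sum, res = 77+24 = 101
j=6,n=5: odd sum, res = 101-5 = 96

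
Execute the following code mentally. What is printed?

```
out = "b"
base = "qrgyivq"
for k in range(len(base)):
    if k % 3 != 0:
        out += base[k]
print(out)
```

k=0: skip
k=1: add 'r' → 'br'
k=2: add 'g' → 'brg'
k=3: skip
k=4: add 'i' → 'brgi'
k=5: add 'v' → 'brgiv'
k=6: skip

brgiv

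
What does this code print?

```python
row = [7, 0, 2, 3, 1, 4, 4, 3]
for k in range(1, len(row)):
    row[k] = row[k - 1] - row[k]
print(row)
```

[7, 7, 5, 2, 1, -3, -7, -10]

k=1: row[1] = 7-0 = 7 → [7, 7, 2, 3, 1, 4, 4, 3]
k=2: row[2] = 7-2 = 5 → [7, 7, 5, 3, 1, 4, 4, 3]
k=3: row[3] = 5-3 = 2 → [7, 7, 5, 2, 1, 4, 4, 3]
k=4: row[4] = 2-1 = 1 → [7, 7, 5, 2, 1, 4, 4, 3]
k=5: row[5] = 1-4 = -3 → [7, 7, 5, 2, 1, -3, 4, 3]
k=6: row[6] = (-3)-4 = -7 → [7, 7, 5, 2, 1, -3, -7, 3]
k=7: row[7] = (-7)-3 = -10 → [7, 7, 5, 2, 1, -3, -7, -10]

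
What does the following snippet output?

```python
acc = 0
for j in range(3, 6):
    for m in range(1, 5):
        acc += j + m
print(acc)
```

78

j=3,m=1: acc = 0+4 = 4
j=3,m=2: acc = 4+5 = 9
j=3,m=3: acc = 9+6 = 15
j=3,m=4: acc = 15+7 = 22
j=4,m=1: acc = 22+5 = 27
j=4,m=2: acc = 27+6 = 33
j=4,m=3: acc = 33+7 = 40
j=4,m=4: acc = 40+8 = 48
j=5,m=1: acc = 48+6 = 54
j=5,m=2: acc = 54+7 = 61
j=5,m=3: acc = 61+8 = 69
j=5,m=4: acc = 69+9 = 78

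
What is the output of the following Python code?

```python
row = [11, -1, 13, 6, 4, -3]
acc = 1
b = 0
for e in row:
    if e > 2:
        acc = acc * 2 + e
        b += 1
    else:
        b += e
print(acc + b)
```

e=11: >2, acc = 1*2+11 = 13; b=1
e=-1: not >2; b=0
e=13: >2, acc = 13*2+13 = 39; b=1
e=6: >2, acc = 39*2+6 = 84; b=2
e=4: >2, acc = 84*2+4 = 172; b=3
e=-3: not >2; b=0
acc+b = 172+0 = 172

172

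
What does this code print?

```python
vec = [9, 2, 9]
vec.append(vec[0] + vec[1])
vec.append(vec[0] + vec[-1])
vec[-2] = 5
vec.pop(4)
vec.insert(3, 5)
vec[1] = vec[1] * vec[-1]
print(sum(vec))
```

38

append vec[0]+vec[1] = 9+2 = 11 → [9, 2, 9, 11]
append vec[0]+vec[-1] = 9+11 = 20 → [9, 2, 9, 11, 20]
vec[-2] = 5 → [9, 2, 9, 5, 20]
pop(4) removes 20 → [9, 2, 9, 5]
insert 5 at 3 → [9, 2, 9, 5, 5]
vec[1] = vec[1]*vec[-1] = 2*5 = 10 → [9, 10, 9, 5, 5]
sum = 38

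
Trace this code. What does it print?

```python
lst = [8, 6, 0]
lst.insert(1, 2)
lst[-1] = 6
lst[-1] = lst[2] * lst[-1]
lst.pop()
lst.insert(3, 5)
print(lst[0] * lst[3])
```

insert 2 at 1 → [8, 2, 6, 0]
lst[-1] = 6 → [8, 2, 6, 6]
lst[-1] = lst[2]*lst[-1] = 6*6 = 36 → [8, 2, 6, 36]
pop() removes 36 → [8, 2, 6]
insert 5 at 3 → [8, 2, 6, 5]
lst[0]*lst[3] = 8*5 = 40

40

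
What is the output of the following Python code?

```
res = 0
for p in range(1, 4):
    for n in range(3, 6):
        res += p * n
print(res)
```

p=1,n=3: res = 0+3 = 3
p=1,n=4: res = 3+4 = 7
p=1,n=5: res = 7+5 = 12
p=2,n=3: res = 12+6 = 18
p=2,n=4: res = 18+8 = 26
p=2,n=5: res = 26+10 = 36
p=3,n=3: res = 36+9 = 45
p=3,n=4: res = 45+12 = 57
p=3,n=5: res = 57+15 = 72

72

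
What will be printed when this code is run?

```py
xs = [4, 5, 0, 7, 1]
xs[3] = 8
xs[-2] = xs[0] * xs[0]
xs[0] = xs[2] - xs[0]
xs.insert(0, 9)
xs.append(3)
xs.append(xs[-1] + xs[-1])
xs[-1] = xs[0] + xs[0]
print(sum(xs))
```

48

xs[3] = 8 → [4, 5, 0, 8, 1]
xs[-2] = xs[0]*xs[0] = 4*4 = 16 → [4, 5, 0, 16, 1]
xs[0] = xs[2]-xs[0] = 0-4 = -4 → [-4, 5, 0, 16, 1]
insert 9 at 0 → [9, -4, 5, 0, 16, 1]
append 3 → [9, -4, 5, 0, 16, 1, 3]
append xs[-1]+xs[-1] = 3+3 = 6 → [9, -4, 5, 0, 16, 1, 3, 6]
xs[-1] = xs[0]+xs[0] = 9+9 = 18 → [9, -4, 5, 0, 16, 1, 3, 18]
sum = 48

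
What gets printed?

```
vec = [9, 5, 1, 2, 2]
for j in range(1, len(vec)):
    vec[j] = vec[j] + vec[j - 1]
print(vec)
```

j=1: vec[1] = 5+9 = 14 → [9, 14, 1, 2, 2]
j=2: vec[2] = 1+14 = 15 → [9, 14, 15, 2, 2]
j=3: vec[3] = 2+15 = 17 → [9, 14, 15, 17, 2]
j=4: vec[4] = 2+17 = 19 → [9, 14, 15, 17, 19]

[9, 14, 15, 17, 19]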